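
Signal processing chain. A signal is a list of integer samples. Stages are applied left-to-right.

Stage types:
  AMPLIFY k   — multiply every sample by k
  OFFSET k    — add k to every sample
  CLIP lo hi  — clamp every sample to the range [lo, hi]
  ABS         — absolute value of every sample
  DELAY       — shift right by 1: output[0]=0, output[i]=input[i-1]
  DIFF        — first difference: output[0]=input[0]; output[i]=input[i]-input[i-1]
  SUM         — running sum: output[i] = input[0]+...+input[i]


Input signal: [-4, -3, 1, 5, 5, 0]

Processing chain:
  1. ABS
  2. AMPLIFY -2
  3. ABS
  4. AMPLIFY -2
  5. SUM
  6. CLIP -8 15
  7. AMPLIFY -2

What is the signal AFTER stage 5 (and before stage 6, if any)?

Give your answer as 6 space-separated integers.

Answer: -16 -28 -32 -52 -72 -72

Derivation:
Input: [-4, -3, 1, 5, 5, 0]
Stage 1 (ABS): |-4|=4, |-3|=3, |1|=1, |5|=5, |5|=5, |0|=0 -> [4, 3, 1, 5, 5, 0]
Stage 2 (AMPLIFY -2): 4*-2=-8, 3*-2=-6, 1*-2=-2, 5*-2=-10, 5*-2=-10, 0*-2=0 -> [-8, -6, -2, -10, -10, 0]
Stage 3 (ABS): |-8|=8, |-6|=6, |-2|=2, |-10|=10, |-10|=10, |0|=0 -> [8, 6, 2, 10, 10, 0]
Stage 4 (AMPLIFY -2): 8*-2=-16, 6*-2=-12, 2*-2=-4, 10*-2=-20, 10*-2=-20, 0*-2=0 -> [-16, -12, -4, -20, -20, 0]
Stage 5 (SUM): sum[0..0]=-16, sum[0..1]=-28, sum[0..2]=-32, sum[0..3]=-52, sum[0..4]=-72, sum[0..5]=-72 -> [-16, -28, -32, -52, -72, -72]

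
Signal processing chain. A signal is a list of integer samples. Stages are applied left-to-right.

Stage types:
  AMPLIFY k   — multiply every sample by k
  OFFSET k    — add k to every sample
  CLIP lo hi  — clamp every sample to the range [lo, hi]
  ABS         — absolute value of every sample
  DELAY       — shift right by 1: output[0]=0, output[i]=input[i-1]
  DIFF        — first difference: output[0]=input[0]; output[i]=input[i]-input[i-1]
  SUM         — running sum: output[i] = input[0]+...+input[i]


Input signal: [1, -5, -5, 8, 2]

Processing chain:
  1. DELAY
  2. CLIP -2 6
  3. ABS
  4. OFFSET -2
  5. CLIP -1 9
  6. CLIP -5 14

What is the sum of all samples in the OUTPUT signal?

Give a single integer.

Input: [1, -5, -5, 8, 2]
Stage 1 (DELAY): [0, 1, -5, -5, 8] = [0, 1, -5, -5, 8] -> [0, 1, -5, -5, 8]
Stage 2 (CLIP -2 6): clip(0,-2,6)=0, clip(1,-2,6)=1, clip(-5,-2,6)=-2, clip(-5,-2,6)=-2, clip(8,-2,6)=6 -> [0, 1, -2, -2, 6]
Stage 3 (ABS): |0|=0, |1|=1, |-2|=2, |-2|=2, |6|=6 -> [0, 1, 2, 2, 6]
Stage 4 (OFFSET -2): 0+-2=-2, 1+-2=-1, 2+-2=0, 2+-2=0, 6+-2=4 -> [-2, -1, 0, 0, 4]
Stage 5 (CLIP -1 9): clip(-2,-1,9)=-1, clip(-1,-1,9)=-1, clip(0,-1,9)=0, clip(0,-1,9)=0, clip(4,-1,9)=4 -> [-1, -1, 0, 0, 4]
Stage 6 (CLIP -5 14): clip(-1,-5,14)=-1, clip(-1,-5,14)=-1, clip(0,-5,14)=0, clip(0,-5,14)=0, clip(4,-5,14)=4 -> [-1, -1, 0, 0, 4]
Output sum: 2

Answer: 2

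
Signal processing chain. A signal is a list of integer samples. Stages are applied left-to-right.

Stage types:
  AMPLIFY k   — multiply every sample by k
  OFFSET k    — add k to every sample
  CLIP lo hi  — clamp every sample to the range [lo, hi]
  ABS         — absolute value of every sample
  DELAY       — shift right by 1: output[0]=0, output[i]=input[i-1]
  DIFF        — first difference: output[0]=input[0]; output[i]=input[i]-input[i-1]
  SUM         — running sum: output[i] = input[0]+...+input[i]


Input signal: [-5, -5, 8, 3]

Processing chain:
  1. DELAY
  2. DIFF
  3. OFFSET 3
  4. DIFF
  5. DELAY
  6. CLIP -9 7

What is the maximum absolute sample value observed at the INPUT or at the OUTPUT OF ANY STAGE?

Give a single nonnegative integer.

Input: [-5, -5, 8, 3] (max |s|=8)
Stage 1 (DELAY): [0, -5, -5, 8] = [0, -5, -5, 8] -> [0, -5, -5, 8] (max |s|=8)
Stage 2 (DIFF): s[0]=0, -5-0=-5, -5--5=0, 8--5=13 -> [0, -5, 0, 13] (max |s|=13)
Stage 3 (OFFSET 3): 0+3=3, -5+3=-2, 0+3=3, 13+3=16 -> [3, -2, 3, 16] (max |s|=16)
Stage 4 (DIFF): s[0]=3, -2-3=-5, 3--2=5, 16-3=13 -> [3, -5, 5, 13] (max |s|=13)
Stage 5 (DELAY): [0, 3, -5, 5] = [0, 3, -5, 5] -> [0, 3, -5, 5] (max |s|=5)
Stage 6 (CLIP -9 7): clip(0,-9,7)=0, clip(3,-9,7)=3, clip(-5,-9,7)=-5, clip(5,-9,7)=5 -> [0, 3, -5, 5] (max |s|=5)
Overall max amplitude: 16

Answer: 16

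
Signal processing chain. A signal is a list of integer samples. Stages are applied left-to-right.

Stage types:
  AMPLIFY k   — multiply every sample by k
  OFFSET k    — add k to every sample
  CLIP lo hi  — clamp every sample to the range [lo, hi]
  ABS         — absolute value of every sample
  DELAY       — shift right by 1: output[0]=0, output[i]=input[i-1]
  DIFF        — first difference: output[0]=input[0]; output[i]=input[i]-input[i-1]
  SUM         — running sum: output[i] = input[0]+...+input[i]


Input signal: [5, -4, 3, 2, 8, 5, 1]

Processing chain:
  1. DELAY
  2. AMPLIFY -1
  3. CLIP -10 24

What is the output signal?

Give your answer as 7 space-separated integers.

Input: [5, -4, 3, 2, 8, 5, 1]
Stage 1 (DELAY): [0, 5, -4, 3, 2, 8, 5] = [0, 5, -4, 3, 2, 8, 5] -> [0, 5, -4, 3, 2, 8, 5]
Stage 2 (AMPLIFY -1): 0*-1=0, 5*-1=-5, -4*-1=4, 3*-1=-3, 2*-1=-2, 8*-1=-8, 5*-1=-5 -> [0, -5, 4, -3, -2, -8, -5]
Stage 3 (CLIP -10 24): clip(0,-10,24)=0, clip(-5,-10,24)=-5, clip(4,-10,24)=4, clip(-3,-10,24)=-3, clip(-2,-10,24)=-2, clip(-8,-10,24)=-8, clip(-5,-10,24)=-5 -> [0, -5, 4, -3, -2, -8, -5]

Answer: 0 -5 4 -3 -2 -8 -5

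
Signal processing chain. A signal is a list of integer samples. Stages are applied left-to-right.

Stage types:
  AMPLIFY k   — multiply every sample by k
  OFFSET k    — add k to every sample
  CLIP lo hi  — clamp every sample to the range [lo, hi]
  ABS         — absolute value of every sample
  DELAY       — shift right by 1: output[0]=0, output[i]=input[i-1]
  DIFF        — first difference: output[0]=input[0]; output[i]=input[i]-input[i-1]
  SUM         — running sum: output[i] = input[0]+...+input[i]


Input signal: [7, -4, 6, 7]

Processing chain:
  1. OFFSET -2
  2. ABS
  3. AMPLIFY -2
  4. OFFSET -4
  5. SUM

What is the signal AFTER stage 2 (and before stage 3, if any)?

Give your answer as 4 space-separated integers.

Answer: 5 6 4 5

Derivation:
Input: [7, -4, 6, 7]
Stage 1 (OFFSET -2): 7+-2=5, -4+-2=-6, 6+-2=4, 7+-2=5 -> [5, -6, 4, 5]
Stage 2 (ABS): |5|=5, |-6|=6, |4|=4, |5|=5 -> [5, 6, 4, 5]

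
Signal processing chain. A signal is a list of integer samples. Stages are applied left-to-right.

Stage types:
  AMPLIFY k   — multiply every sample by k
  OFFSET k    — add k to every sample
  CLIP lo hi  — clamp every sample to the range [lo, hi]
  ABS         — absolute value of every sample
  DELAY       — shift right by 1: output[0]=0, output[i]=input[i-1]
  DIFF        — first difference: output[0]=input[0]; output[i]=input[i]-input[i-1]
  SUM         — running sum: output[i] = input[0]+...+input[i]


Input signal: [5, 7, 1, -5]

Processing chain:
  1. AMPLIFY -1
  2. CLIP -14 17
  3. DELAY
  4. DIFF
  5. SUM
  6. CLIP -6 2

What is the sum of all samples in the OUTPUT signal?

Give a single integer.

Answer: -12

Derivation:
Input: [5, 7, 1, -5]
Stage 1 (AMPLIFY -1): 5*-1=-5, 7*-1=-7, 1*-1=-1, -5*-1=5 -> [-5, -7, -1, 5]
Stage 2 (CLIP -14 17): clip(-5,-14,17)=-5, clip(-7,-14,17)=-7, clip(-1,-14,17)=-1, clip(5,-14,17)=5 -> [-5, -7, -1, 5]
Stage 3 (DELAY): [0, -5, -7, -1] = [0, -5, -7, -1] -> [0, -5, -7, -1]
Stage 4 (DIFF): s[0]=0, -5-0=-5, -7--5=-2, -1--7=6 -> [0, -5, -2, 6]
Stage 5 (SUM): sum[0..0]=0, sum[0..1]=-5, sum[0..2]=-7, sum[0..3]=-1 -> [0, -5, -7, -1]
Stage 6 (CLIP -6 2): clip(0,-6,2)=0, clip(-5,-6,2)=-5, clip(-7,-6,2)=-6, clip(-1,-6,2)=-1 -> [0, -5, -6, -1]
Output sum: -12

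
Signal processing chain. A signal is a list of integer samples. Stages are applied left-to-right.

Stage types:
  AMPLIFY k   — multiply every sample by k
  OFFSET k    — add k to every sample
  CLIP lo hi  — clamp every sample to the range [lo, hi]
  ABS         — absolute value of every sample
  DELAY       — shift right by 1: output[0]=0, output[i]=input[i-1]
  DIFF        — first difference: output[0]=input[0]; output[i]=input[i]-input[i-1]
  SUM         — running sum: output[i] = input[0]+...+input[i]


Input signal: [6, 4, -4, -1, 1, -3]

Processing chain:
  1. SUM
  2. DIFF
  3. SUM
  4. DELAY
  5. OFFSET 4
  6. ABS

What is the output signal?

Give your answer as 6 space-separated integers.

Input: [6, 4, -4, -1, 1, -3]
Stage 1 (SUM): sum[0..0]=6, sum[0..1]=10, sum[0..2]=6, sum[0..3]=5, sum[0..4]=6, sum[0..5]=3 -> [6, 10, 6, 5, 6, 3]
Stage 2 (DIFF): s[0]=6, 10-6=4, 6-10=-4, 5-6=-1, 6-5=1, 3-6=-3 -> [6, 4, -4, -1, 1, -3]
Stage 3 (SUM): sum[0..0]=6, sum[0..1]=10, sum[0..2]=6, sum[0..3]=5, sum[0..4]=6, sum[0..5]=3 -> [6, 10, 6, 5, 6, 3]
Stage 4 (DELAY): [0, 6, 10, 6, 5, 6] = [0, 6, 10, 6, 5, 6] -> [0, 6, 10, 6, 5, 6]
Stage 5 (OFFSET 4): 0+4=4, 6+4=10, 10+4=14, 6+4=10, 5+4=9, 6+4=10 -> [4, 10, 14, 10, 9, 10]
Stage 6 (ABS): |4|=4, |10|=10, |14|=14, |10|=10, |9|=9, |10|=10 -> [4, 10, 14, 10, 9, 10]

Answer: 4 10 14 10 9 10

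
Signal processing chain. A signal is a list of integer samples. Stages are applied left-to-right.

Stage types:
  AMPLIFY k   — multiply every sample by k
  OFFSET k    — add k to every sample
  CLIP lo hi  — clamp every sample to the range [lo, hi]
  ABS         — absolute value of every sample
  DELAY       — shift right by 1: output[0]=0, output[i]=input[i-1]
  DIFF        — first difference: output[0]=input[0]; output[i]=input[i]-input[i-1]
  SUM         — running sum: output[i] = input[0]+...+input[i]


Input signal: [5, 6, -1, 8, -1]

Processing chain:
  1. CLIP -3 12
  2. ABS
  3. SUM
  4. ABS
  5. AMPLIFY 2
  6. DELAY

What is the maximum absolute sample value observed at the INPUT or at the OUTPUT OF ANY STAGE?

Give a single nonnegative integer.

Input: [5, 6, -1, 8, -1] (max |s|=8)
Stage 1 (CLIP -3 12): clip(5,-3,12)=5, clip(6,-3,12)=6, clip(-1,-3,12)=-1, clip(8,-3,12)=8, clip(-1,-3,12)=-1 -> [5, 6, -1, 8, -1] (max |s|=8)
Stage 2 (ABS): |5|=5, |6|=6, |-1|=1, |8|=8, |-1|=1 -> [5, 6, 1, 8, 1] (max |s|=8)
Stage 3 (SUM): sum[0..0]=5, sum[0..1]=11, sum[0..2]=12, sum[0..3]=20, sum[0..4]=21 -> [5, 11, 12, 20, 21] (max |s|=21)
Stage 4 (ABS): |5|=5, |11|=11, |12|=12, |20|=20, |21|=21 -> [5, 11, 12, 20, 21] (max |s|=21)
Stage 5 (AMPLIFY 2): 5*2=10, 11*2=22, 12*2=24, 20*2=40, 21*2=42 -> [10, 22, 24, 40, 42] (max |s|=42)
Stage 6 (DELAY): [0, 10, 22, 24, 40] = [0, 10, 22, 24, 40] -> [0, 10, 22, 24, 40] (max |s|=40)
Overall max amplitude: 42

Answer: 42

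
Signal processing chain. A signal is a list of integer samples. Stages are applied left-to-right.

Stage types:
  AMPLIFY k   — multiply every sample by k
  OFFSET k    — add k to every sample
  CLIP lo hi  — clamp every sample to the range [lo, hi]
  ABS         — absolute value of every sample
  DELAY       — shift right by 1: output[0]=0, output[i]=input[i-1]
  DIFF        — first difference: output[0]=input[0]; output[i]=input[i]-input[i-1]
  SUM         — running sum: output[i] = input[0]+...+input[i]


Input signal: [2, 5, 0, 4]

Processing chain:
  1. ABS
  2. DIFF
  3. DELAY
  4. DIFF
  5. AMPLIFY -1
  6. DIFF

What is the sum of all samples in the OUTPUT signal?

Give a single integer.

Answer: 8

Derivation:
Input: [2, 5, 0, 4]
Stage 1 (ABS): |2|=2, |5|=5, |0|=0, |4|=4 -> [2, 5, 0, 4]
Stage 2 (DIFF): s[0]=2, 5-2=3, 0-5=-5, 4-0=4 -> [2, 3, -5, 4]
Stage 3 (DELAY): [0, 2, 3, -5] = [0, 2, 3, -5] -> [0, 2, 3, -5]
Stage 4 (DIFF): s[0]=0, 2-0=2, 3-2=1, -5-3=-8 -> [0, 2, 1, -8]
Stage 5 (AMPLIFY -1): 0*-1=0, 2*-1=-2, 1*-1=-1, -8*-1=8 -> [0, -2, -1, 8]
Stage 6 (DIFF): s[0]=0, -2-0=-2, -1--2=1, 8--1=9 -> [0, -2, 1, 9]
Output sum: 8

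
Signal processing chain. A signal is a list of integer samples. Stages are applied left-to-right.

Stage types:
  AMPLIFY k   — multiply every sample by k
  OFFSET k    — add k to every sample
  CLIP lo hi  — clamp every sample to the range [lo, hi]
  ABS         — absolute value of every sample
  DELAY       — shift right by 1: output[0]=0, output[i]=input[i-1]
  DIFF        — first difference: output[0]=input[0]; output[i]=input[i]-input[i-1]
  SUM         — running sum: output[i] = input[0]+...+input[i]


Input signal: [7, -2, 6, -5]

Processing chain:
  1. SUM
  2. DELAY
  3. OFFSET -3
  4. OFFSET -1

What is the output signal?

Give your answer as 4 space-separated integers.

Answer: -4 3 1 7

Derivation:
Input: [7, -2, 6, -5]
Stage 1 (SUM): sum[0..0]=7, sum[0..1]=5, sum[0..2]=11, sum[0..3]=6 -> [7, 5, 11, 6]
Stage 2 (DELAY): [0, 7, 5, 11] = [0, 7, 5, 11] -> [0, 7, 5, 11]
Stage 3 (OFFSET -3): 0+-3=-3, 7+-3=4, 5+-3=2, 11+-3=8 -> [-3, 4, 2, 8]
Stage 4 (OFFSET -1): -3+-1=-4, 4+-1=3, 2+-1=1, 8+-1=7 -> [-4, 3, 1, 7]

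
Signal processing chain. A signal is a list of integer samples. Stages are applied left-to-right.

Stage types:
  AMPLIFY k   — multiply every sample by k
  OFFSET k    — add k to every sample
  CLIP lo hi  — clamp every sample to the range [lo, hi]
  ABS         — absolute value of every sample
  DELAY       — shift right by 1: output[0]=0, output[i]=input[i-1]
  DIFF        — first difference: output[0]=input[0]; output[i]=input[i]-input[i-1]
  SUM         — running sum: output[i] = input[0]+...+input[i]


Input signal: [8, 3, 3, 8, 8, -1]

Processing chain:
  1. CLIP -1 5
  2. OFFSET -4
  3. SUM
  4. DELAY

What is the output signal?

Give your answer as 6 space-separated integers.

Input: [8, 3, 3, 8, 8, -1]
Stage 1 (CLIP -1 5): clip(8,-1,5)=5, clip(3,-1,5)=3, clip(3,-1,5)=3, clip(8,-1,5)=5, clip(8,-1,5)=5, clip(-1,-1,5)=-1 -> [5, 3, 3, 5, 5, -1]
Stage 2 (OFFSET -4): 5+-4=1, 3+-4=-1, 3+-4=-1, 5+-4=1, 5+-4=1, -1+-4=-5 -> [1, -1, -1, 1, 1, -5]
Stage 3 (SUM): sum[0..0]=1, sum[0..1]=0, sum[0..2]=-1, sum[0..3]=0, sum[0..4]=1, sum[0..5]=-4 -> [1, 0, -1, 0, 1, -4]
Stage 4 (DELAY): [0, 1, 0, -1, 0, 1] = [0, 1, 0, -1, 0, 1] -> [0, 1, 0, -1, 0, 1]

Answer: 0 1 0 -1 0 1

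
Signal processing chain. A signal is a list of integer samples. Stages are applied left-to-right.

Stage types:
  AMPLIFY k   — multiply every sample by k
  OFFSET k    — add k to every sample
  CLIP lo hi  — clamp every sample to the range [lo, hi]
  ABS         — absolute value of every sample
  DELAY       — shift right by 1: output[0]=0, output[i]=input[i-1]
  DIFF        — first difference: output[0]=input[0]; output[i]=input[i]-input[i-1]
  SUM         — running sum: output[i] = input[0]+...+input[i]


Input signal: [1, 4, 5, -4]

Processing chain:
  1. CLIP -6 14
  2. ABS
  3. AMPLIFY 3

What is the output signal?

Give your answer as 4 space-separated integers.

Input: [1, 4, 5, -4]
Stage 1 (CLIP -6 14): clip(1,-6,14)=1, clip(4,-6,14)=4, clip(5,-6,14)=5, clip(-4,-6,14)=-4 -> [1, 4, 5, -4]
Stage 2 (ABS): |1|=1, |4|=4, |5|=5, |-4|=4 -> [1, 4, 5, 4]
Stage 3 (AMPLIFY 3): 1*3=3, 4*3=12, 5*3=15, 4*3=12 -> [3, 12, 15, 12]

Answer: 3 12 15 12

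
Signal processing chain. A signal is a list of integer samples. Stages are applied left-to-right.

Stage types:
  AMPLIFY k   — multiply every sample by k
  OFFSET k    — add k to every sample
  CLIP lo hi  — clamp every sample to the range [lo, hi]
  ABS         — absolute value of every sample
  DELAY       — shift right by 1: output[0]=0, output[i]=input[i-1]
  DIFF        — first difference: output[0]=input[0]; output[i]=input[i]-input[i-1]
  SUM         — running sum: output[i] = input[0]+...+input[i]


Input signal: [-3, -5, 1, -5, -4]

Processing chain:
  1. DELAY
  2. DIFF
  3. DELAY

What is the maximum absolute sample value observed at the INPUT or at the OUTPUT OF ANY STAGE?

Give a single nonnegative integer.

Input: [-3, -5, 1, -5, -4] (max |s|=5)
Stage 1 (DELAY): [0, -3, -5, 1, -5] = [0, -3, -5, 1, -5] -> [0, -3, -5, 1, -5] (max |s|=5)
Stage 2 (DIFF): s[0]=0, -3-0=-3, -5--3=-2, 1--5=6, -5-1=-6 -> [0, -3, -2, 6, -6] (max |s|=6)
Stage 3 (DELAY): [0, 0, -3, -2, 6] = [0, 0, -3, -2, 6] -> [0, 0, -3, -2, 6] (max |s|=6)
Overall max amplitude: 6

Answer: 6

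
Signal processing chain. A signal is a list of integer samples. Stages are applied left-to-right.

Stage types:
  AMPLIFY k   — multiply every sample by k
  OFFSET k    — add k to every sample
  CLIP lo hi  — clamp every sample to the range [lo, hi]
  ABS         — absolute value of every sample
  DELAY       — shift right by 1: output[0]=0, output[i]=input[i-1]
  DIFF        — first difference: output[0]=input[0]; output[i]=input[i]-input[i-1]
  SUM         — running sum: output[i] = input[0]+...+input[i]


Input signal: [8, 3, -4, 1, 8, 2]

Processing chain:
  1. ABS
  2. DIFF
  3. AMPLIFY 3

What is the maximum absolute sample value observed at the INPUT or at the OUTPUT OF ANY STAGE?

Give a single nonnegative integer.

Input: [8, 3, -4, 1, 8, 2] (max |s|=8)
Stage 1 (ABS): |8|=8, |3|=3, |-4|=4, |1|=1, |8|=8, |2|=2 -> [8, 3, 4, 1, 8, 2] (max |s|=8)
Stage 2 (DIFF): s[0]=8, 3-8=-5, 4-3=1, 1-4=-3, 8-1=7, 2-8=-6 -> [8, -5, 1, -3, 7, -6] (max |s|=8)
Stage 3 (AMPLIFY 3): 8*3=24, -5*3=-15, 1*3=3, -3*3=-9, 7*3=21, -6*3=-18 -> [24, -15, 3, -9, 21, -18] (max |s|=24)
Overall max amplitude: 24

Answer: 24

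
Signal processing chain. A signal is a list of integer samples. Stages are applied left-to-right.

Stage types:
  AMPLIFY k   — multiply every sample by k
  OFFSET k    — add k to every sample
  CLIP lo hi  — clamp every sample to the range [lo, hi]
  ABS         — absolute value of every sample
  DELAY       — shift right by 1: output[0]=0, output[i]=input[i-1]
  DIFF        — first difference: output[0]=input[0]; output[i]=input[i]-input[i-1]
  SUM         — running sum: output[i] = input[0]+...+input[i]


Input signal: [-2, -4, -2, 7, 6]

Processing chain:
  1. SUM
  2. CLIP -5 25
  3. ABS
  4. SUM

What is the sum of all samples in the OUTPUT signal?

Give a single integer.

Answer: 52

Derivation:
Input: [-2, -4, -2, 7, 6]
Stage 1 (SUM): sum[0..0]=-2, sum[0..1]=-6, sum[0..2]=-8, sum[0..3]=-1, sum[0..4]=5 -> [-2, -6, -8, -1, 5]
Stage 2 (CLIP -5 25): clip(-2,-5,25)=-2, clip(-6,-5,25)=-5, clip(-8,-5,25)=-5, clip(-1,-5,25)=-1, clip(5,-5,25)=5 -> [-2, -5, -5, -1, 5]
Stage 3 (ABS): |-2|=2, |-5|=5, |-5|=5, |-1|=1, |5|=5 -> [2, 5, 5, 1, 5]
Stage 4 (SUM): sum[0..0]=2, sum[0..1]=7, sum[0..2]=12, sum[0..3]=13, sum[0..4]=18 -> [2, 7, 12, 13, 18]
Output sum: 52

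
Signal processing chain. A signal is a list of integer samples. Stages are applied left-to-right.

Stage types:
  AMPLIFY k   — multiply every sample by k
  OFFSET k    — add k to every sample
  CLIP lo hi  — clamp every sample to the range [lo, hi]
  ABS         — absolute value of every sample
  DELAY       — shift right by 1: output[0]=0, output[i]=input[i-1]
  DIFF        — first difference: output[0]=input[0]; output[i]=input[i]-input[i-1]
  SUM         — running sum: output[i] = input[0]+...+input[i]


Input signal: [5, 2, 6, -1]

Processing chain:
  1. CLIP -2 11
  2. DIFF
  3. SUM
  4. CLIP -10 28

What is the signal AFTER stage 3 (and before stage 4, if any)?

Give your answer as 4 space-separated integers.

Input: [5, 2, 6, -1]
Stage 1 (CLIP -2 11): clip(5,-2,11)=5, clip(2,-2,11)=2, clip(6,-2,11)=6, clip(-1,-2,11)=-1 -> [5, 2, 6, -1]
Stage 2 (DIFF): s[0]=5, 2-5=-3, 6-2=4, -1-6=-7 -> [5, -3, 4, -7]
Stage 3 (SUM): sum[0..0]=5, sum[0..1]=2, sum[0..2]=6, sum[0..3]=-1 -> [5, 2, 6, -1]

Answer: 5 2 6 -1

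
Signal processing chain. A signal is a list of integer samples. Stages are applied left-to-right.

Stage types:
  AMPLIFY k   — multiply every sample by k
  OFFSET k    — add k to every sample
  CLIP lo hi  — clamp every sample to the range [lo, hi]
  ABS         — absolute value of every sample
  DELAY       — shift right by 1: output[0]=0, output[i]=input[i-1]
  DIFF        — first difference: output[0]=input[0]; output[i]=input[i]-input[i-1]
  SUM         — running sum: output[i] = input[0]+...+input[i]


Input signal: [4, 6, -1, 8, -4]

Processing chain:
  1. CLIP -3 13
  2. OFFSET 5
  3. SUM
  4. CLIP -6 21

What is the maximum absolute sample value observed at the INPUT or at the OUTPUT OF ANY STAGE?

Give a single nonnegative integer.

Answer: 39

Derivation:
Input: [4, 6, -1, 8, -4] (max |s|=8)
Stage 1 (CLIP -3 13): clip(4,-3,13)=4, clip(6,-3,13)=6, clip(-1,-3,13)=-1, clip(8,-3,13)=8, clip(-4,-3,13)=-3 -> [4, 6, -1, 8, -3] (max |s|=8)
Stage 2 (OFFSET 5): 4+5=9, 6+5=11, -1+5=4, 8+5=13, -3+5=2 -> [9, 11, 4, 13, 2] (max |s|=13)
Stage 3 (SUM): sum[0..0]=9, sum[0..1]=20, sum[0..2]=24, sum[0..3]=37, sum[0..4]=39 -> [9, 20, 24, 37, 39] (max |s|=39)
Stage 4 (CLIP -6 21): clip(9,-6,21)=9, clip(20,-6,21)=20, clip(24,-6,21)=21, clip(37,-6,21)=21, clip(39,-6,21)=21 -> [9, 20, 21, 21, 21] (max |s|=21)
Overall max amplitude: 39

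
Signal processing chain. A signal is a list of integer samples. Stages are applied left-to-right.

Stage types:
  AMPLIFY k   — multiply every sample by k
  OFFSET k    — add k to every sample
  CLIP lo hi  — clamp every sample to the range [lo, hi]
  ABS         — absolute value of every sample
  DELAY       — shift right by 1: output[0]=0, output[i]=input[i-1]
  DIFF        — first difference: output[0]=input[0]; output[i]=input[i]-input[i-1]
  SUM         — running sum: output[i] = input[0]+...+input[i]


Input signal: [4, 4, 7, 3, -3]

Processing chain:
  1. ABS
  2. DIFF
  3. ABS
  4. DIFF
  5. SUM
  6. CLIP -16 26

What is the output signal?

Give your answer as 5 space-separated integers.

Answer: 4 0 3 4 0

Derivation:
Input: [4, 4, 7, 3, -3]
Stage 1 (ABS): |4|=4, |4|=4, |7|=7, |3|=3, |-3|=3 -> [4, 4, 7, 3, 3]
Stage 2 (DIFF): s[0]=4, 4-4=0, 7-4=3, 3-7=-4, 3-3=0 -> [4, 0, 3, -4, 0]
Stage 3 (ABS): |4|=4, |0|=0, |3|=3, |-4|=4, |0|=0 -> [4, 0, 3, 4, 0]
Stage 4 (DIFF): s[0]=4, 0-4=-4, 3-0=3, 4-3=1, 0-4=-4 -> [4, -4, 3, 1, -4]
Stage 5 (SUM): sum[0..0]=4, sum[0..1]=0, sum[0..2]=3, sum[0..3]=4, sum[0..4]=0 -> [4, 0, 3, 4, 0]
Stage 6 (CLIP -16 26): clip(4,-16,26)=4, clip(0,-16,26)=0, clip(3,-16,26)=3, clip(4,-16,26)=4, clip(0,-16,26)=0 -> [4, 0, 3, 4, 0]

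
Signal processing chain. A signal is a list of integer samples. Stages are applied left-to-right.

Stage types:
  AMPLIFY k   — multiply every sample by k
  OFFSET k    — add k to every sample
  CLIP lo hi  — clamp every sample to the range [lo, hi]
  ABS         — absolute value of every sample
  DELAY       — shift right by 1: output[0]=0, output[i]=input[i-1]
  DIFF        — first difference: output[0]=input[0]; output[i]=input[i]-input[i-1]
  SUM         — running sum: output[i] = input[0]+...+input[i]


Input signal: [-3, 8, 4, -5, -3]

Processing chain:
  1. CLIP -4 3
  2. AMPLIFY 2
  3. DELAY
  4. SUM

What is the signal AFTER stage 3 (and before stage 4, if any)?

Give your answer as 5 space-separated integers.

Input: [-3, 8, 4, -5, -3]
Stage 1 (CLIP -4 3): clip(-3,-4,3)=-3, clip(8,-4,3)=3, clip(4,-4,3)=3, clip(-5,-4,3)=-4, clip(-3,-4,3)=-3 -> [-3, 3, 3, -4, -3]
Stage 2 (AMPLIFY 2): -3*2=-6, 3*2=6, 3*2=6, -4*2=-8, -3*2=-6 -> [-6, 6, 6, -8, -6]
Stage 3 (DELAY): [0, -6, 6, 6, -8] = [0, -6, 6, 6, -8] -> [0, -6, 6, 6, -8]

Answer: 0 -6 6 6 -8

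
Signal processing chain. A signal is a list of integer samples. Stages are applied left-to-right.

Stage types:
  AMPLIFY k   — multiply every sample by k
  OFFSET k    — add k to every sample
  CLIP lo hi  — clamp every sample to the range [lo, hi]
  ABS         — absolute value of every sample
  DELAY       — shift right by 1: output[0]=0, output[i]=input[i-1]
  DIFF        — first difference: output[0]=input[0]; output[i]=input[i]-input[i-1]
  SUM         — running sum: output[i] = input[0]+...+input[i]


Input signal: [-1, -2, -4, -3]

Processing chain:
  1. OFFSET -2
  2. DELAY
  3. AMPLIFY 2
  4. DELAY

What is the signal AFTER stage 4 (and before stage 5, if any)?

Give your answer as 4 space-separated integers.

Answer: 0 0 -6 -8

Derivation:
Input: [-1, -2, -4, -3]
Stage 1 (OFFSET -2): -1+-2=-3, -2+-2=-4, -4+-2=-6, -3+-2=-5 -> [-3, -4, -6, -5]
Stage 2 (DELAY): [0, -3, -4, -6] = [0, -3, -4, -6] -> [0, -3, -4, -6]
Stage 3 (AMPLIFY 2): 0*2=0, -3*2=-6, -4*2=-8, -6*2=-12 -> [0, -6, -8, -12]
Stage 4 (DELAY): [0, 0, -6, -8] = [0, 0, -6, -8] -> [0, 0, -6, -8]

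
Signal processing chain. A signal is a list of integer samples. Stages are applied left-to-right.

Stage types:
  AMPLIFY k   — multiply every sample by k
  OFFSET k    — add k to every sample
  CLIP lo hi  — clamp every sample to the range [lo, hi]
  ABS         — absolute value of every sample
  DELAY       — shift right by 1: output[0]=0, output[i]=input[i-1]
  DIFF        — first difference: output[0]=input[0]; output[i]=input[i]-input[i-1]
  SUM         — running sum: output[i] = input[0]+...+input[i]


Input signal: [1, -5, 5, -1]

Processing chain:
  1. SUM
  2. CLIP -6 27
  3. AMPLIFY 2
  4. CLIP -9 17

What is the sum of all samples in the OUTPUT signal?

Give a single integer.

Input: [1, -5, 5, -1]
Stage 1 (SUM): sum[0..0]=1, sum[0..1]=-4, sum[0..2]=1, sum[0..3]=0 -> [1, -4, 1, 0]
Stage 2 (CLIP -6 27): clip(1,-6,27)=1, clip(-4,-6,27)=-4, clip(1,-6,27)=1, clip(0,-6,27)=0 -> [1, -4, 1, 0]
Stage 3 (AMPLIFY 2): 1*2=2, -4*2=-8, 1*2=2, 0*2=0 -> [2, -8, 2, 0]
Stage 4 (CLIP -9 17): clip(2,-9,17)=2, clip(-8,-9,17)=-8, clip(2,-9,17)=2, clip(0,-9,17)=0 -> [2, -8, 2, 0]
Output sum: -4

Answer: -4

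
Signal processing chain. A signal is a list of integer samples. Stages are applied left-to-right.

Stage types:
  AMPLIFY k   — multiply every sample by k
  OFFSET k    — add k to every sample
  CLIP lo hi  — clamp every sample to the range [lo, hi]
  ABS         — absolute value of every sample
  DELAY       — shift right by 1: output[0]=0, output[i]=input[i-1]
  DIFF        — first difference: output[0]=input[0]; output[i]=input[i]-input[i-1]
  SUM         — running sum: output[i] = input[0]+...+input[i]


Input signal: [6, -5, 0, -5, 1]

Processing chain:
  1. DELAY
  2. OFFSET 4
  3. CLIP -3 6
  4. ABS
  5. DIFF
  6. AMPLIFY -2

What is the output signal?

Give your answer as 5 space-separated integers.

Input: [6, -5, 0, -5, 1]
Stage 1 (DELAY): [0, 6, -5, 0, -5] = [0, 6, -5, 0, -5] -> [0, 6, -5, 0, -5]
Stage 2 (OFFSET 4): 0+4=4, 6+4=10, -5+4=-1, 0+4=4, -5+4=-1 -> [4, 10, -1, 4, -1]
Stage 3 (CLIP -3 6): clip(4,-3,6)=4, clip(10,-3,6)=6, clip(-1,-3,6)=-1, clip(4,-3,6)=4, clip(-1,-3,6)=-1 -> [4, 6, -1, 4, -1]
Stage 4 (ABS): |4|=4, |6|=6, |-1|=1, |4|=4, |-1|=1 -> [4, 6, 1, 4, 1]
Stage 5 (DIFF): s[0]=4, 6-4=2, 1-6=-5, 4-1=3, 1-4=-3 -> [4, 2, -5, 3, -3]
Stage 6 (AMPLIFY -2): 4*-2=-8, 2*-2=-4, -5*-2=10, 3*-2=-6, -3*-2=6 -> [-8, -4, 10, -6, 6]

Answer: -8 -4 10 -6 6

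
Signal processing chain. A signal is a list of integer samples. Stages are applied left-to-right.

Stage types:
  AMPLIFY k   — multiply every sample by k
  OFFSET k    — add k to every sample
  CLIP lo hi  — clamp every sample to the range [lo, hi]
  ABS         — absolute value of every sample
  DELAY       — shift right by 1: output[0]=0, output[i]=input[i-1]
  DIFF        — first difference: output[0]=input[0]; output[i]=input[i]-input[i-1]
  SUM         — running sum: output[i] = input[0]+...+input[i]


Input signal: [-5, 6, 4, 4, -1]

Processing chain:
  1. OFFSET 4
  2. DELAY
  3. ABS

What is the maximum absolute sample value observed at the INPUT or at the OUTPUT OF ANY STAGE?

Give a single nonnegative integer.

Answer: 10

Derivation:
Input: [-5, 6, 4, 4, -1] (max |s|=6)
Stage 1 (OFFSET 4): -5+4=-1, 6+4=10, 4+4=8, 4+4=8, -1+4=3 -> [-1, 10, 8, 8, 3] (max |s|=10)
Stage 2 (DELAY): [0, -1, 10, 8, 8] = [0, -1, 10, 8, 8] -> [0, -1, 10, 8, 8] (max |s|=10)
Stage 3 (ABS): |0|=0, |-1|=1, |10|=10, |8|=8, |8|=8 -> [0, 1, 10, 8, 8] (max |s|=10)
Overall max amplitude: 10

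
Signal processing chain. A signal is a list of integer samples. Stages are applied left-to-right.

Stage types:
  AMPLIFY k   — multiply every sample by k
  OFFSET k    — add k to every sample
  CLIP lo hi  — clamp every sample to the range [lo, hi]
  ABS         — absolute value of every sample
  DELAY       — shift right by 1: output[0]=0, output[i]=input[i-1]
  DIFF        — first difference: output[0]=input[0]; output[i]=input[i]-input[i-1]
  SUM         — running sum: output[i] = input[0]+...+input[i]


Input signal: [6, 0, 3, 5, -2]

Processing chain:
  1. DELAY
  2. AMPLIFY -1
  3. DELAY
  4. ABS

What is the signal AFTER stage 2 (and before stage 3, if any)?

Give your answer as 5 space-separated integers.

Input: [6, 0, 3, 5, -2]
Stage 1 (DELAY): [0, 6, 0, 3, 5] = [0, 6, 0, 3, 5] -> [0, 6, 0, 3, 5]
Stage 2 (AMPLIFY -1): 0*-1=0, 6*-1=-6, 0*-1=0, 3*-1=-3, 5*-1=-5 -> [0, -6, 0, -3, -5]

Answer: 0 -6 0 -3 -5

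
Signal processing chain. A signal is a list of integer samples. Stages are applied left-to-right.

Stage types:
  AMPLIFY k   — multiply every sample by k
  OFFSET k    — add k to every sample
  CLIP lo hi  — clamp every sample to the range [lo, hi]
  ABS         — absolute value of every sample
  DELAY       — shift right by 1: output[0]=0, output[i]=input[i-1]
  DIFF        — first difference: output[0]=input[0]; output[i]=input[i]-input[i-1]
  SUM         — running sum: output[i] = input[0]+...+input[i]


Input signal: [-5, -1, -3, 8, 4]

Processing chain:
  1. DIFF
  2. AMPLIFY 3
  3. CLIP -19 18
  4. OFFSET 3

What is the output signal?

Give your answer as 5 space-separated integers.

Answer: -12 15 -3 21 -9

Derivation:
Input: [-5, -1, -3, 8, 4]
Stage 1 (DIFF): s[0]=-5, -1--5=4, -3--1=-2, 8--3=11, 4-8=-4 -> [-5, 4, -2, 11, -4]
Stage 2 (AMPLIFY 3): -5*3=-15, 4*3=12, -2*3=-6, 11*3=33, -4*3=-12 -> [-15, 12, -6, 33, -12]
Stage 3 (CLIP -19 18): clip(-15,-19,18)=-15, clip(12,-19,18)=12, clip(-6,-19,18)=-6, clip(33,-19,18)=18, clip(-12,-19,18)=-12 -> [-15, 12, -6, 18, -12]
Stage 4 (OFFSET 3): -15+3=-12, 12+3=15, -6+3=-3, 18+3=21, -12+3=-9 -> [-12, 15, -3, 21, -9]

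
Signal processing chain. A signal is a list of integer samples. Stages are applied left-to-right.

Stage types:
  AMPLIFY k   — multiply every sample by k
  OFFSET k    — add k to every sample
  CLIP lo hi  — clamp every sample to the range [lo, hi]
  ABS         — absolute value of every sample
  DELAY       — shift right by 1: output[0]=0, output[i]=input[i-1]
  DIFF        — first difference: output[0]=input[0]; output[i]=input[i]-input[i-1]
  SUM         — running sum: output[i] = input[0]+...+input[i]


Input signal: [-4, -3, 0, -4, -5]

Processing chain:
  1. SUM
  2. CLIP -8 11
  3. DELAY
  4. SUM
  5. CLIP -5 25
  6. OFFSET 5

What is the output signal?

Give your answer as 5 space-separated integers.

Input: [-4, -3, 0, -4, -5]
Stage 1 (SUM): sum[0..0]=-4, sum[0..1]=-7, sum[0..2]=-7, sum[0..3]=-11, sum[0..4]=-16 -> [-4, -7, -7, -11, -16]
Stage 2 (CLIP -8 11): clip(-4,-8,11)=-4, clip(-7,-8,11)=-7, clip(-7,-8,11)=-7, clip(-11,-8,11)=-8, clip(-16,-8,11)=-8 -> [-4, -7, -7, -8, -8]
Stage 3 (DELAY): [0, -4, -7, -7, -8] = [0, -4, -7, -7, -8] -> [0, -4, -7, -7, -8]
Stage 4 (SUM): sum[0..0]=0, sum[0..1]=-4, sum[0..2]=-11, sum[0..3]=-18, sum[0..4]=-26 -> [0, -4, -11, -18, -26]
Stage 5 (CLIP -5 25): clip(0,-5,25)=0, clip(-4,-5,25)=-4, clip(-11,-5,25)=-5, clip(-18,-5,25)=-5, clip(-26,-5,25)=-5 -> [0, -4, -5, -5, -5]
Stage 6 (OFFSET 5): 0+5=5, -4+5=1, -5+5=0, -5+5=0, -5+5=0 -> [5, 1, 0, 0, 0]

Answer: 5 1 0 0 0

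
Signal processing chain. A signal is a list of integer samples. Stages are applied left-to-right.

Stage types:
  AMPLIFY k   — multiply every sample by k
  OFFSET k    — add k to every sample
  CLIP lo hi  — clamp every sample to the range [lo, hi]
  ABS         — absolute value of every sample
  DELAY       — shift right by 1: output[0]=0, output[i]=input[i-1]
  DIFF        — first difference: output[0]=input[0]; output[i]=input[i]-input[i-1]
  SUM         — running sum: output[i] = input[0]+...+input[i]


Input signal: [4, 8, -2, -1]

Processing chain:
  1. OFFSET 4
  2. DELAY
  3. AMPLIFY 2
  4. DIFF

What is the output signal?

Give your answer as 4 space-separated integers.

Answer: 0 16 8 -20

Derivation:
Input: [4, 8, -2, -1]
Stage 1 (OFFSET 4): 4+4=8, 8+4=12, -2+4=2, -1+4=3 -> [8, 12, 2, 3]
Stage 2 (DELAY): [0, 8, 12, 2] = [0, 8, 12, 2] -> [0, 8, 12, 2]
Stage 3 (AMPLIFY 2): 0*2=0, 8*2=16, 12*2=24, 2*2=4 -> [0, 16, 24, 4]
Stage 4 (DIFF): s[0]=0, 16-0=16, 24-16=8, 4-24=-20 -> [0, 16, 8, -20]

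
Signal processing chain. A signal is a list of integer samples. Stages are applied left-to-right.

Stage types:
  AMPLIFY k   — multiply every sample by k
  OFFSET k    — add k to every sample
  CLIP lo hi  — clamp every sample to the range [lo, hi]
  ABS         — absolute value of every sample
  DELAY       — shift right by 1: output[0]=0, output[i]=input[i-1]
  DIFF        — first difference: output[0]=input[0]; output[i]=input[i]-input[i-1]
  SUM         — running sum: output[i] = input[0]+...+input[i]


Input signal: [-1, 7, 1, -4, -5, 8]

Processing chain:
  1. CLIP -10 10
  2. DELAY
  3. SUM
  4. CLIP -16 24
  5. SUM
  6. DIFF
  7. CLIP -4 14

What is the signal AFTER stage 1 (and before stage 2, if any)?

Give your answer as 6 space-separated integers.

Input: [-1, 7, 1, -4, -5, 8]
Stage 1 (CLIP -10 10): clip(-1,-10,10)=-1, clip(7,-10,10)=7, clip(1,-10,10)=1, clip(-4,-10,10)=-4, clip(-5,-10,10)=-5, clip(8,-10,10)=8 -> [-1, 7, 1, -4, -5, 8]

Answer: -1 7 1 -4 -5 8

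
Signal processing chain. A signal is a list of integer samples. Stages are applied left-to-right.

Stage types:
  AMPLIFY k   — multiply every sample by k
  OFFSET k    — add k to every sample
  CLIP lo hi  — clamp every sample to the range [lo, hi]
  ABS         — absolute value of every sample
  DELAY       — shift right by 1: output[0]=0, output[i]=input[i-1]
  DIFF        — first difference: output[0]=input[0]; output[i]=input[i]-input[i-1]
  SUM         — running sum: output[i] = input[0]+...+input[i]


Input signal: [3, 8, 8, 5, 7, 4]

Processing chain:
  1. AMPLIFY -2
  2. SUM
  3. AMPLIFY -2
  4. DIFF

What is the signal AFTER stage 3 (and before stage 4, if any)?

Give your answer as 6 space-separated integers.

Answer: 12 44 76 96 124 140

Derivation:
Input: [3, 8, 8, 5, 7, 4]
Stage 1 (AMPLIFY -2): 3*-2=-6, 8*-2=-16, 8*-2=-16, 5*-2=-10, 7*-2=-14, 4*-2=-8 -> [-6, -16, -16, -10, -14, -8]
Stage 2 (SUM): sum[0..0]=-6, sum[0..1]=-22, sum[0..2]=-38, sum[0..3]=-48, sum[0..4]=-62, sum[0..5]=-70 -> [-6, -22, -38, -48, -62, -70]
Stage 3 (AMPLIFY -2): -6*-2=12, -22*-2=44, -38*-2=76, -48*-2=96, -62*-2=124, -70*-2=140 -> [12, 44, 76, 96, 124, 140]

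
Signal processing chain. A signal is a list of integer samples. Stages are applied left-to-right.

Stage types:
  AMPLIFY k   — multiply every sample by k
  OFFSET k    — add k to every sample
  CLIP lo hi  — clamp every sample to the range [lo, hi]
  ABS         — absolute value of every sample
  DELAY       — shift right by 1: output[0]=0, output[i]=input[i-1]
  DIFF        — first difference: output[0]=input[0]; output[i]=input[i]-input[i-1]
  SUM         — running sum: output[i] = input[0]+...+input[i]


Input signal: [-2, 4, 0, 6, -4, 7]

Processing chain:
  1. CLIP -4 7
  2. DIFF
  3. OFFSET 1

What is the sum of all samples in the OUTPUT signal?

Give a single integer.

Answer: 13

Derivation:
Input: [-2, 4, 0, 6, -4, 7]
Stage 1 (CLIP -4 7): clip(-2,-4,7)=-2, clip(4,-4,7)=4, clip(0,-4,7)=0, clip(6,-4,7)=6, clip(-4,-4,7)=-4, clip(7,-4,7)=7 -> [-2, 4, 0, 6, -4, 7]
Stage 2 (DIFF): s[0]=-2, 4--2=6, 0-4=-4, 6-0=6, -4-6=-10, 7--4=11 -> [-2, 6, -4, 6, -10, 11]
Stage 3 (OFFSET 1): -2+1=-1, 6+1=7, -4+1=-3, 6+1=7, -10+1=-9, 11+1=12 -> [-1, 7, -3, 7, -9, 12]
Output sum: 13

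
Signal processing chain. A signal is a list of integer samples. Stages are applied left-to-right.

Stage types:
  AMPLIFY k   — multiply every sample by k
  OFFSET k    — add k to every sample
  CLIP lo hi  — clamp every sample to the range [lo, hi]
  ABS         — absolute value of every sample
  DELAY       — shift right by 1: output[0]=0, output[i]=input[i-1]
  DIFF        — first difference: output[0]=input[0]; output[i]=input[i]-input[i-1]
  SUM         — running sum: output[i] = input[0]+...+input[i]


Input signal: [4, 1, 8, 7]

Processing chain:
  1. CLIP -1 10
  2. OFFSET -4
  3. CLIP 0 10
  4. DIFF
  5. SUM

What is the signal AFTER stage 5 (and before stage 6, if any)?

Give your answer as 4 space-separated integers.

Answer: 0 0 4 3

Derivation:
Input: [4, 1, 8, 7]
Stage 1 (CLIP -1 10): clip(4,-1,10)=4, clip(1,-1,10)=1, clip(8,-1,10)=8, clip(7,-1,10)=7 -> [4, 1, 8, 7]
Stage 2 (OFFSET -4): 4+-4=0, 1+-4=-3, 8+-4=4, 7+-4=3 -> [0, -3, 4, 3]
Stage 3 (CLIP 0 10): clip(0,0,10)=0, clip(-3,0,10)=0, clip(4,0,10)=4, clip(3,0,10)=3 -> [0, 0, 4, 3]
Stage 4 (DIFF): s[0]=0, 0-0=0, 4-0=4, 3-4=-1 -> [0, 0, 4, -1]
Stage 5 (SUM): sum[0..0]=0, sum[0..1]=0, sum[0..2]=4, sum[0..3]=3 -> [0, 0, 4, 3]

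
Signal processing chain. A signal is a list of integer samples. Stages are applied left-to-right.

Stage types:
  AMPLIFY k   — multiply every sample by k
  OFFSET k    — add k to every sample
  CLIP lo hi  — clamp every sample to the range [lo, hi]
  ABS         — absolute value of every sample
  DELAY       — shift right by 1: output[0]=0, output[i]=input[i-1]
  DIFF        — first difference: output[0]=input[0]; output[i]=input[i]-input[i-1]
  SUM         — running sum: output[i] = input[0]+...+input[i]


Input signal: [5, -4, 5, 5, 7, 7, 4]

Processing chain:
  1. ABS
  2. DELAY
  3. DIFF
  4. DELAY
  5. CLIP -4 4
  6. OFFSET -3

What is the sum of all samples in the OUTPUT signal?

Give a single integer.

Input: [5, -4, 5, 5, 7, 7, 4]
Stage 1 (ABS): |5|=5, |-4|=4, |5|=5, |5|=5, |7|=7, |7|=7, |4|=4 -> [5, 4, 5, 5, 7, 7, 4]
Stage 2 (DELAY): [0, 5, 4, 5, 5, 7, 7] = [0, 5, 4, 5, 5, 7, 7] -> [0, 5, 4, 5, 5, 7, 7]
Stage 3 (DIFF): s[0]=0, 5-0=5, 4-5=-1, 5-4=1, 5-5=0, 7-5=2, 7-7=0 -> [0, 5, -1, 1, 0, 2, 0]
Stage 4 (DELAY): [0, 0, 5, -1, 1, 0, 2] = [0, 0, 5, -1, 1, 0, 2] -> [0, 0, 5, -1, 1, 0, 2]
Stage 5 (CLIP -4 4): clip(0,-4,4)=0, clip(0,-4,4)=0, clip(5,-4,4)=4, clip(-1,-4,4)=-1, clip(1,-4,4)=1, clip(0,-4,4)=0, clip(2,-4,4)=2 -> [0, 0, 4, -1, 1, 0, 2]
Stage 6 (OFFSET -3): 0+-3=-3, 0+-3=-3, 4+-3=1, -1+-3=-4, 1+-3=-2, 0+-3=-3, 2+-3=-1 -> [-3, -3, 1, -4, -2, -3, -1]
Output sum: -15

Answer: -15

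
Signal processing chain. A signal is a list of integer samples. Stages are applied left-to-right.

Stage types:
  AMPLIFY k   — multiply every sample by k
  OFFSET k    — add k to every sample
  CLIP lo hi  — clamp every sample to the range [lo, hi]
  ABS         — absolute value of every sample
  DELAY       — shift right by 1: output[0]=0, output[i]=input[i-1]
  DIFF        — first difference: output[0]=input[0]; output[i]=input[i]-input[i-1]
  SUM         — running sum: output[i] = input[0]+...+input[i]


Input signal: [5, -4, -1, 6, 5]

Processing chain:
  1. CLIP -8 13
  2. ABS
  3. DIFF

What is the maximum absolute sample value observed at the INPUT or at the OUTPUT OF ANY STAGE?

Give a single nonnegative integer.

Answer: 6

Derivation:
Input: [5, -4, -1, 6, 5] (max |s|=6)
Stage 1 (CLIP -8 13): clip(5,-8,13)=5, clip(-4,-8,13)=-4, clip(-1,-8,13)=-1, clip(6,-8,13)=6, clip(5,-8,13)=5 -> [5, -4, -1, 6, 5] (max |s|=6)
Stage 2 (ABS): |5|=5, |-4|=4, |-1|=1, |6|=6, |5|=5 -> [5, 4, 1, 6, 5] (max |s|=6)
Stage 3 (DIFF): s[0]=5, 4-5=-1, 1-4=-3, 6-1=5, 5-6=-1 -> [5, -1, -3, 5, -1] (max |s|=5)
Overall max amplitude: 6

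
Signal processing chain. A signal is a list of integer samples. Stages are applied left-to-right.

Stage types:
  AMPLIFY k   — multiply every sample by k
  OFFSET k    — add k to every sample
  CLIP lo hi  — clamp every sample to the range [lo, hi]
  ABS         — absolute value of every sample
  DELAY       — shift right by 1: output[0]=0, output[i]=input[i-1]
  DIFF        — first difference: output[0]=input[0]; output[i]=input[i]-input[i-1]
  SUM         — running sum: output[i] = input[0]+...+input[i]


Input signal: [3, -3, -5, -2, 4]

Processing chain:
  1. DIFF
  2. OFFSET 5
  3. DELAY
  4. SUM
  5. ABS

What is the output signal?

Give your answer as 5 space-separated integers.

Answer: 0 8 7 10 18

Derivation:
Input: [3, -3, -5, -2, 4]
Stage 1 (DIFF): s[0]=3, -3-3=-6, -5--3=-2, -2--5=3, 4--2=6 -> [3, -6, -2, 3, 6]
Stage 2 (OFFSET 5): 3+5=8, -6+5=-1, -2+5=3, 3+5=8, 6+5=11 -> [8, -1, 3, 8, 11]
Stage 3 (DELAY): [0, 8, -1, 3, 8] = [0, 8, -1, 3, 8] -> [0, 8, -1, 3, 8]
Stage 4 (SUM): sum[0..0]=0, sum[0..1]=8, sum[0..2]=7, sum[0..3]=10, sum[0..4]=18 -> [0, 8, 7, 10, 18]
Stage 5 (ABS): |0|=0, |8|=8, |7|=7, |10|=10, |18|=18 -> [0, 8, 7, 10, 18]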